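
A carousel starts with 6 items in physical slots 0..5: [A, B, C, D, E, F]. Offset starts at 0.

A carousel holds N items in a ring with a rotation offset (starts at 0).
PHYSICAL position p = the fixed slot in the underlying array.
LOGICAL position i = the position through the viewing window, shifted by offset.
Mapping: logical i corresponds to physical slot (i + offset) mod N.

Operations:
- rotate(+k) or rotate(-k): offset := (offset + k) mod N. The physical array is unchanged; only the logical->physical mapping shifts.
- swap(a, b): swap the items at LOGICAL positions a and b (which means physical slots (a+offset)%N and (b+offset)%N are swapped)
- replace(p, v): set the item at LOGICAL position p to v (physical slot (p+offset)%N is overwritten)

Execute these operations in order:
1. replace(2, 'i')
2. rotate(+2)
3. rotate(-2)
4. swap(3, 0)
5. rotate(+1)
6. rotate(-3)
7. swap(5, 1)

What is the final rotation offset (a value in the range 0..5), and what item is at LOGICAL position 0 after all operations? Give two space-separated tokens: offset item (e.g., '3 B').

After op 1 (replace(2, 'i')): offset=0, physical=[A,B,i,D,E,F], logical=[A,B,i,D,E,F]
After op 2 (rotate(+2)): offset=2, physical=[A,B,i,D,E,F], logical=[i,D,E,F,A,B]
After op 3 (rotate(-2)): offset=0, physical=[A,B,i,D,E,F], logical=[A,B,i,D,E,F]
After op 4 (swap(3, 0)): offset=0, physical=[D,B,i,A,E,F], logical=[D,B,i,A,E,F]
After op 5 (rotate(+1)): offset=1, physical=[D,B,i,A,E,F], logical=[B,i,A,E,F,D]
After op 6 (rotate(-3)): offset=4, physical=[D,B,i,A,E,F], logical=[E,F,D,B,i,A]
After op 7 (swap(5, 1)): offset=4, physical=[D,B,i,F,E,A], logical=[E,A,D,B,i,F]

Answer: 4 E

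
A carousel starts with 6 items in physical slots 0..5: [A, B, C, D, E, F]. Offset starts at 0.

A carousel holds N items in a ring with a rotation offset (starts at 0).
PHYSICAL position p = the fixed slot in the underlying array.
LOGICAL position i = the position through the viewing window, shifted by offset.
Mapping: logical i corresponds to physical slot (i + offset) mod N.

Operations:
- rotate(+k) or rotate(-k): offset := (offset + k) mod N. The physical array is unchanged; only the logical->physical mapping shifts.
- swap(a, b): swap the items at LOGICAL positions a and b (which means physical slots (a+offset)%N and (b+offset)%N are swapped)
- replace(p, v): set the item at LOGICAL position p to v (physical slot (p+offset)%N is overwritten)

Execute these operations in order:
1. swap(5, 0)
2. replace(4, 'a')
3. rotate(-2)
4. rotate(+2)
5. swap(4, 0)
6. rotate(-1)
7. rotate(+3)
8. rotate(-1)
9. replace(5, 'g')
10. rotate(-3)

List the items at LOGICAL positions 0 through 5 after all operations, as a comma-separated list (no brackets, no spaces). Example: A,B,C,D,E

Answer: F,A,g,B,C,D

Derivation:
After op 1 (swap(5, 0)): offset=0, physical=[F,B,C,D,E,A], logical=[F,B,C,D,E,A]
After op 2 (replace(4, 'a')): offset=0, physical=[F,B,C,D,a,A], logical=[F,B,C,D,a,A]
After op 3 (rotate(-2)): offset=4, physical=[F,B,C,D,a,A], logical=[a,A,F,B,C,D]
After op 4 (rotate(+2)): offset=0, physical=[F,B,C,D,a,A], logical=[F,B,C,D,a,A]
After op 5 (swap(4, 0)): offset=0, physical=[a,B,C,D,F,A], logical=[a,B,C,D,F,A]
After op 6 (rotate(-1)): offset=5, physical=[a,B,C,D,F,A], logical=[A,a,B,C,D,F]
After op 7 (rotate(+3)): offset=2, physical=[a,B,C,D,F,A], logical=[C,D,F,A,a,B]
After op 8 (rotate(-1)): offset=1, physical=[a,B,C,D,F,A], logical=[B,C,D,F,A,a]
After op 9 (replace(5, 'g')): offset=1, physical=[g,B,C,D,F,A], logical=[B,C,D,F,A,g]
After op 10 (rotate(-3)): offset=4, physical=[g,B,C,D,F,A], logical=[F,A,g,B,C,D]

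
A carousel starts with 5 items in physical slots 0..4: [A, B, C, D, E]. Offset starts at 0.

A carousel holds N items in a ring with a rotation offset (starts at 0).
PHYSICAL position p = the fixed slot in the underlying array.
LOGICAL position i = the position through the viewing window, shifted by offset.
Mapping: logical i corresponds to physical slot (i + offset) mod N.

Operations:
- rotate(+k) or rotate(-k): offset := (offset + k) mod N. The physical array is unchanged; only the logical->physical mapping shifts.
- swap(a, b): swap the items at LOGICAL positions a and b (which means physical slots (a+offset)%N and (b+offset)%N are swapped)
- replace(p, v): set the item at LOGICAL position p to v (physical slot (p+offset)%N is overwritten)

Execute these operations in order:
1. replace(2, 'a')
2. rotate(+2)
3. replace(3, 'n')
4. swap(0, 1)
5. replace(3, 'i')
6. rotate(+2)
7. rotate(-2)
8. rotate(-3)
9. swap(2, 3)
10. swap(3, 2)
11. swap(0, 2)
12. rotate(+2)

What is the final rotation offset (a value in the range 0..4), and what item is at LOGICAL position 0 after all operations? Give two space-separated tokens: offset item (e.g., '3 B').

After op 1 (replace(2, 'a')): offset=0, physical=[A,B,a,D,E], logical=[A,B,a,D,E]
After op 2 (rotate(+2)): offset=2, physical=[A,B,a,D,E], logical=[a,D,E,A,B]
After op 3 (replace(3, 'n')): offset=2, physical=[n,B,a,D,E], logical=[a,D,E,n,B]
After op 4 (swap(0, 1)): offset=2, physical=[n,B,D,a,E], logical=[D,a,E,n,B]
After op 5 (replace(3, 'i')): offset=2, physical=[i,B,D,a,E], logical=[D,a,E,i,B]
After op 6 (rotate(+2)): offset=4, physical=[i,B,D,a,E], logical=[E,i,B,D,a]
After op 7 (rotate(-2)): offset=2, physical=[i,B,D,a,E], logical=[D,a,E,i,B]
After op 8 (rotate(-3)): offset=4, physical=[i,B,D,a,E], logical=[E,i,B,D,a]
After op 9 (swap(2, 3)): offset=4, physical=[i,D,B,a,E], logical=[E,i,D,B,a]
After op 10 (swap(3, 2)): offset=4, physical=[i,B,D,a,E], logical=[E,i,B,D,a]
After op 11 (swap(0, 2)): offset=4, physical=[i,E,D,a,B], logical=[B,i,E,D,a]
After op 12 (rotate(+2)): offset=1, physical=[i,E,D,a,B], logical=[E,D,a,B,i]

Answer: 1 E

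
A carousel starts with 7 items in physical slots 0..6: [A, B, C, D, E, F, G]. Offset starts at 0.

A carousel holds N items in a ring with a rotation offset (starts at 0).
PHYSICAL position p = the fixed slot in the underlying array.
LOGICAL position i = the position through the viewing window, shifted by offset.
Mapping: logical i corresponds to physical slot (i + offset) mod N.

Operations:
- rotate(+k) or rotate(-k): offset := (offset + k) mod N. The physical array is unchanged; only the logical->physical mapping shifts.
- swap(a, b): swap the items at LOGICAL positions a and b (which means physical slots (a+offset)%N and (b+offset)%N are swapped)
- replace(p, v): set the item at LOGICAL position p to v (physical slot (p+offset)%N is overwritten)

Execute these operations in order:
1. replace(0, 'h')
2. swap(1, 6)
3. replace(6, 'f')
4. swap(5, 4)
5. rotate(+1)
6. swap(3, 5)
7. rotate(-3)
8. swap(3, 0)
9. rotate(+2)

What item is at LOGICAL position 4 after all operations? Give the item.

After op 1 (replace(0, 'h')): offset=0, physical=[h,B,C,D,E,F,G], logical=[h,B,C,D,E,F,G]
After op 2 (swap(1, 6)): offset=0, physical=[h,G,C,D,E,F,B], logical=[h,G,C,D,E,F,B]
After op 3 (replace(6, 'f')): offset=0, physical=[h,G,C,D,E,F,f], logical=[h,G,C,D,E,F,f]
After op 4 (swap(5, 4)): offset=0, physical=[h,G,C,D,F,E,f], logical=[h,G,C,D,F,E,f]
After op 5 (rotate(+1)): offset=1, physical=[h,G,C,D,F,E,f], logical=[G,C,D,F,E,f,h]
After op 6 (swap(3, 5)): offset=1, physical=[h,G,C,D,f,E,F], logical=[G,C,D,f,E,F,h]
After op 7 (rotate(-3)): offset=5, physical=[h,G,C,D,f,E,F], logical=[E,F,h,G,C,D,f]
After op 8 (swap(3, 0)): offset=5, physical=[h,E,C,D,f,G,F], logical=[G,F,h,E,C,D,f]
After op 9 (rotate(+2)): offset=0, physical=[h,E,C,D,f,G,F], logical=[h,E,C,D,f,G,F]

Answer: f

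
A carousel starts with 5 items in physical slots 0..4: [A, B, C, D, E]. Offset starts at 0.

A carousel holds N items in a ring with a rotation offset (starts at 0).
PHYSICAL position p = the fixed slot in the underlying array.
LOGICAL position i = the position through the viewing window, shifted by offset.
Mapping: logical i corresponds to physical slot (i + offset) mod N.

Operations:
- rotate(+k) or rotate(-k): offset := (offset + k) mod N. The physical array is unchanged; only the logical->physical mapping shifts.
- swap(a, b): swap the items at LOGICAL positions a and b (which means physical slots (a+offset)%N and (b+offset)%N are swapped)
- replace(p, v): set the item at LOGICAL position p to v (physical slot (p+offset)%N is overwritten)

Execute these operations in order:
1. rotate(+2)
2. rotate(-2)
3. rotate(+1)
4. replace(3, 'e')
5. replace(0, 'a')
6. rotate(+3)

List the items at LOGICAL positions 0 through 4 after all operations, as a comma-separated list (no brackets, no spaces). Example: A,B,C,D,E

After op 1 (rotate(+2)): offset=2, physical=[A,B,C,D,E], logical=[C,D,E,A,B]
After op 2 (rotate(-2)): offset=0, physical=[A,B,C,D,E], logical=[A,B,C,D,E]
After op 3 (rotate(+1)): offset=1, physical=[A,B,C,D,E], logical=[B,C,D,E,A]
After op 4 (replace(3, 'e')): offset=1, physical=[A,B,C,D,e], logical=[B,C,D,e,A]
After op 5 (replace(0, 'a')): offset=1, physical=[A,a,C,D,e], logical=[a,C,D,e,A]
After op 6 (rotate(+3)): offset=4, physical=[A,a,C,D,e], logical=[e,A,a,C,D]

Answer: e,A,a,C,D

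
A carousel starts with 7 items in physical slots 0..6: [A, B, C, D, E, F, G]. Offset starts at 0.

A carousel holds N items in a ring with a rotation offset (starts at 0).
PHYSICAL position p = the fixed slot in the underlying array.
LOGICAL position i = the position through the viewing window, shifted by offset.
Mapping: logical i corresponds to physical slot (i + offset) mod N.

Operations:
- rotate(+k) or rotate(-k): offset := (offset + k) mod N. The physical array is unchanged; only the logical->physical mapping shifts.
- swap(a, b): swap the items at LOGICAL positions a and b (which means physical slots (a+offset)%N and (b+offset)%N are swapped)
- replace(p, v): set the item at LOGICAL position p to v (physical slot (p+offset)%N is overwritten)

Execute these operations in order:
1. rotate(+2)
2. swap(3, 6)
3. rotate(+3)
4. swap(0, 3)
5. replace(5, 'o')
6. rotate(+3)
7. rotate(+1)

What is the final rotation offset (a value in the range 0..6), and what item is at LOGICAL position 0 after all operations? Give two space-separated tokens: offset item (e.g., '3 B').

After op 1 (rotate(+2)): offset=2, physical=[A,B,C,D,E,F,G], logical=[C,D,E,F,G,A,B]
After op 2 (swap(3, 6)): offset=2, physical=[A,F,C,D,E,B,G], logical=[C,D,E,B,G,A,F]
After op 3 (rotate(+3)): offset=5, physical=[A,F,C,D,E,B,G], logical=[B,G,A,F,C,D,E]
After op 4 (swap(0, 3)): offset=5, physical=[A,B,C,D,E,F,G], logical=[F,G,A,B,C,D,E]
After op 5 (replace(5, 'o')): offset=5, physical=[A,B,C,o,E,F,G], logical=[F,G,A,B,C,o,E]
After op 6 (rotate(+3)): offset=1, physical=[A,B,C,o,E,F,G], logical=[B,C,o,E,F,G,A]
After op 7 (rotate(+1)): offset=2, physical=[A,B,C,o,E,F,G], logical=[C,o,E,F,G,A,B]

Answer: 2 C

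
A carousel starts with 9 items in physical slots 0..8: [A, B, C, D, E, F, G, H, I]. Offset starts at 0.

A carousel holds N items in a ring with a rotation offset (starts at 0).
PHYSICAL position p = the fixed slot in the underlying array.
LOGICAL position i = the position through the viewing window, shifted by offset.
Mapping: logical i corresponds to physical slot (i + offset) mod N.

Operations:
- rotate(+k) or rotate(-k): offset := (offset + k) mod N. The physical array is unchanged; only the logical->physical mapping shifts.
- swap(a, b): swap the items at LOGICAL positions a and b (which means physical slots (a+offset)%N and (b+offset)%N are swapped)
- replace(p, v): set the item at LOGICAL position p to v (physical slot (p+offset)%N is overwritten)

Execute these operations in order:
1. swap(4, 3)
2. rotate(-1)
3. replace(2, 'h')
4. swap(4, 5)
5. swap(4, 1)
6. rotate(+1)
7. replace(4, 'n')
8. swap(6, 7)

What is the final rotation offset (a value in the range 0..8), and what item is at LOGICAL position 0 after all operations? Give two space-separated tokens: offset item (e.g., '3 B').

After op 1 (swap(4, 3)): offset=0, physical=[A,B,C,E,D,F,G,H,I], logical=[A,B,C,E,D,F,G,H,I]
After op 2 (rotate(-1)): offset=8, physical=[A,B,C,E,D,F,G,H,I], logical=[I,A,B,C,E,D,F,G,H]
After op 3 (replace(2, 'h')): offset=8, physical=[A,h,C,E,D,F,G,H,I], logical=[I,A,h,C,E,D,F,G,H]
After op 4 (swap(4, 5)): offset=8, physical=[A,h,C,D,E,F,G,H,I], logical=[I,A,h,C,D,E,F,G,H]
After op 5 (swap(4, 1)): offset=8, physical=[D,h,C,A,E,F,G,H,I], logical=[I,D,h,C,A,E,F,G,H]
After op 6 (rotate(+1)): offset=0, physical=[D,h,C,A,E,F,G,H,I], logical=[D,h,C,A,E,F,G,H,I]
After op 7 (replace(4, 'n')): offset=0, physical=[D,h,C,A,n,F,G,H,I], logical=[D,h,C,A,n,F,G,H,I]
After op 8 (swap(6, 7)): offset=0, physical=[D,h,C,A,n,F,H,G,I], logical=[D,h,C,A,n,F,H,G,I]

Answer: 0 D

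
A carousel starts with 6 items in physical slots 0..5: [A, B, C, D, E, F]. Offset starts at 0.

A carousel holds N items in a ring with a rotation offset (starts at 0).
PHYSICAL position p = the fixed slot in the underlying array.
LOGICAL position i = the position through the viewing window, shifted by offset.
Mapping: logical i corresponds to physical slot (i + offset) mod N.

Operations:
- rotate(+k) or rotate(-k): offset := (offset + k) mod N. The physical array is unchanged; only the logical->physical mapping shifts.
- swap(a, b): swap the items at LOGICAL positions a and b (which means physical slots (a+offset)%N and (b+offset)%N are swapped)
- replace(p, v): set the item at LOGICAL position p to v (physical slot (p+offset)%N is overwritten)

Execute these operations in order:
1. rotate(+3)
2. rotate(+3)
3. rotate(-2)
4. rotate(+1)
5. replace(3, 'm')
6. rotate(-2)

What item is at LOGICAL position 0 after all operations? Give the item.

After op 1 (rotate(+3)): offset=3, physical=[A,B,C,D,E,F], logical=[D,E,F,A,B,C]
After op 2 (rotate(+3)): offset=0, physical=[A,B,C,D,E,F], logical=[A,B,C,D,E,F]
After op 3 (rotate(-2)): offset=4, physical=[A,B,C,D,E,F], logical=[E,F,A,B,C,D]
After op 4 (rotate(+1)): offset=5, physical=[A,B,C,D,E,F], logical=[F,A,B,C,D,E]
After op 5 (replace(3, 'm')): offset=5, physical=[A,B,m,D,E,F], logical=[F,A,B,m,D,E]
After op 6 (rotate(-2)): offset=3, physical=[A,B,m,D,E,F], logical=[D,E,F,A,B,m]

Answer: D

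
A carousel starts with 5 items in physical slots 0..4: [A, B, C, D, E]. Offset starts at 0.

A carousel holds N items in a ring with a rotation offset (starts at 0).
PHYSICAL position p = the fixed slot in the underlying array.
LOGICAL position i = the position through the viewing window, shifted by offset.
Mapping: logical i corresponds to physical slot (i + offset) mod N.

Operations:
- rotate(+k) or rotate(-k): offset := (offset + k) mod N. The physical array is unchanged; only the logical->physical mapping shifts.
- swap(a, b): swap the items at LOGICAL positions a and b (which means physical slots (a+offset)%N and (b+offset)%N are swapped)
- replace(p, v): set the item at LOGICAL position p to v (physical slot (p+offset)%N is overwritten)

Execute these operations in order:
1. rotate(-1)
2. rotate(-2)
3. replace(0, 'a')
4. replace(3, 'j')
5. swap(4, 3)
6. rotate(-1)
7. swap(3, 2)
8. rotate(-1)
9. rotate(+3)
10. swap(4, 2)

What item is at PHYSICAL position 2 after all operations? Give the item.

Answer: B

Derivation:
After op 1 (rotate(-1)): offset=4, physical=[A,B,C,D,E], logical=[E,A,B,C,D]
After op 2 (rotate(-2)): offset=2, physical=[A,B,C,D,E], logical=[C,D,E,A,B]
After op 3 (replace(0, 'a')): offset=2, physical=[A,B,a,D,E], logical=[a,D,E,A,B]
After op 4 (replace(3, 'j')): offset=2, physical=[j,B,a,D,E], logical=[a,D,E,j,B]
After op 5 (swap(4, 3)): offset=2, physical=[B,j,a,D,E], logical=[a,D,E,B,j]
After op 6 (rotate(-1)): offset=1, physical=[B,j,a,D,E], logical=[j,a,D,E,B]
After op 7 (swap(3, 2)): offset=1, physical=[B,j,a,E,D], logical=[j,a,E,D,B]
After op 8 (rotate(-1)): offset=0, physical=[B,j,a,E,D], logical=[B,j,a,E,D]
After op 9 (rotate(+3)): offset=3, physical=[B,j,a,E,D], logical=[E,D,B,j,a]
After op 10 (swap(4, 2)): offset=3, physical=[a,j,B,E,D], logical=[E,D,a,j,B]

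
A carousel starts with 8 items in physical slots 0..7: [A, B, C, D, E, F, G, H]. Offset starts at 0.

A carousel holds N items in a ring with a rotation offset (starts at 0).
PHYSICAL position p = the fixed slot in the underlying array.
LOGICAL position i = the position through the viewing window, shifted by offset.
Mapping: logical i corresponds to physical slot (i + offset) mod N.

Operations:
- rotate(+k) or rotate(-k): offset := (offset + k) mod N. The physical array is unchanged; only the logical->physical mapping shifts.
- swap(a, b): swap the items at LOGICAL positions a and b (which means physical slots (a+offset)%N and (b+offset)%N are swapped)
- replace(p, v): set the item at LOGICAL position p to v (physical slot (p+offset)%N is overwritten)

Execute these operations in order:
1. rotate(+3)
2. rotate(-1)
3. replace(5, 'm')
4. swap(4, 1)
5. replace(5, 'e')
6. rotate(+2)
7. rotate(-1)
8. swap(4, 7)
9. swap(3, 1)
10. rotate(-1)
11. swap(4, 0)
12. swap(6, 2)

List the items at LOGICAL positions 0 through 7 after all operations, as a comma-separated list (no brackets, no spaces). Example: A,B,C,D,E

After op 1 (rotate(+3)): offset=3, physical=[A,B,C,D,E,F,G,H], logical=[D,E,F,G,H,A,B,C]
After op 2 (rotate(-1)): offset=2, physical=[A,B,C,D,E,F,G,H], logical=[C,D,E,F,G,H,A,B]
After op 3 (replace(5, 'm')): offset=2, physical=[A,B,C,D,E,F,G,m], logical=[C,D,E,F,G,m,A,B]
After op 4 (swap(4, 1)): offset=2, physical=[A,B,C,G,E,F,D,m], logical=[C,G,E,F,D,m,A,B]
After op 5 (replace(5, 'e')): offset=2, physical=[A,B,C,G,E,F,D,e], logical=[C,G,E,F,D,e,A,B]
After op 6 (rotate(+2)): offset=4, physical=[A,B,C,G,E,F,D,e], logical=[E,F,D,e,A,B,C,G]
After op 7 (rotate(-1)): offset=3, physical=[A,B,C,G,E,F,D,e], logical=[G,E,F,D,e,A,B,C]
After op 8 (swap(4, 7)): offset=3, physical=[A,B,e,G,E,F,D,C], logical=[G,E,F,D,C,A,B,e]
After op 9 (swap(3, 1)): offset=3, physical=[A,B,e,G,D,F,E,C], logical=[G,D,F,E,C,A,B,e]
After op 10 (rotate(-1)): offset=2, physical=[A,B,e,G,D,F,E,C], logical=[e,G,D,F,E,C,A,B]
After op 11 (swap(4, 0)): offset=2, physical=[A,B,E,G,D,F,e,C], logical=[E,G,D,F,e,C,A,B]
After op 12 (swap(6, 2)): offset=2, physical=[D,B,E,G,A,F,e,C], logical=[E,G,A,F,e,C,D,B]

Answer: E,G,A,F,e,C,D,B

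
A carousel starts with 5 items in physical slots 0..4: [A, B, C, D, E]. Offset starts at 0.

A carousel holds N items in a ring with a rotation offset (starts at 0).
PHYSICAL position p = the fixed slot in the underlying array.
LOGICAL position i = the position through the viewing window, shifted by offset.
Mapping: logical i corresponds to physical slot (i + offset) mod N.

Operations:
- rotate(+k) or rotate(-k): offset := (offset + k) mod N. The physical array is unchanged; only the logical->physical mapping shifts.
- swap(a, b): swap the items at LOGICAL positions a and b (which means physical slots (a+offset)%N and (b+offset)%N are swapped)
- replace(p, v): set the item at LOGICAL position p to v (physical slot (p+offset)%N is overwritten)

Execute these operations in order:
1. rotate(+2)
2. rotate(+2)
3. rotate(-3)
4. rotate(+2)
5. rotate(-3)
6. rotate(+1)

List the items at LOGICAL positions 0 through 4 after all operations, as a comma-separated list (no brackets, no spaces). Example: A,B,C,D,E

After op 1 (rotate(+2)): offset=2, physical=[A,B,C,D,E], logical=[C,D,E,A,B]
After op 2 (rotate(+2)): offset=4, physical=[A,B,C,D,E], logical=[E,A,B,C,D]
After op 3 (rotate(-3)): offset=1, physical=[A,B,C,D,E], logical=[B,C,D,E,A]
After op 4 (rotate(+2)): offset=3, physical=[A,B,C,D,E], logical=[D,E,A,B,C]
After op 5 (rotate(-3)): offset=0, physical=[A,B,C,D,E], logical=[A,B,C,D,E]
After op 6 (rotate(+1)): offset=1, physical=[A,B,C,D,E], logical=[B,C,D,E,A]

Answer: B,C,D,E,A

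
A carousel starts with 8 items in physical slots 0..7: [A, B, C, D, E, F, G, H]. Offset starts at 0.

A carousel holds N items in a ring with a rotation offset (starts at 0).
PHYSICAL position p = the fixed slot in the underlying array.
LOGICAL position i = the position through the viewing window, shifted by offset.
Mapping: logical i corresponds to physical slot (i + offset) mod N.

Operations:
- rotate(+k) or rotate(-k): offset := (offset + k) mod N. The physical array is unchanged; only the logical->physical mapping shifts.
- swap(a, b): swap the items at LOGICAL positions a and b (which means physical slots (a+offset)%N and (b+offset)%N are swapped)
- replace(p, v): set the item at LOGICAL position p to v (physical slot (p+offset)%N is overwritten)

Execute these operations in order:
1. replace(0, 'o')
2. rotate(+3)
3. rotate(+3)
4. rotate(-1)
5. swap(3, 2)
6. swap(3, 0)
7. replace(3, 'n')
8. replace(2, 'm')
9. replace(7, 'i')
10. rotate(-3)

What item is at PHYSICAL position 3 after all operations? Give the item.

Answer: D

Derivation:
After op 1 (replace(0, 'o')): offset=0, physical=[o,B,C,D,E,F,G,H], logical=[o,B,C,D,E,F,G,H]
After op 2 (rotate(+3)): offset=3, physical=[o,B,C,D,E,F,G,H], logical=[D,E,F,G,H,o,B,C]
After op 3 (rotate(+3)): offset=6, physical=[o,B,C,D,E,F,G,H], logical=[G,H,o,B,C,D,E,F]
After op 4 (rotate(-1)): offset=5, physical=[o,B,C,D,E,F,G,H], logical=[F,G,H,o,B,C,D,E]
After op 5 (swap(3, 2)): offset=5, physical=[H,B,C,D,E,F,G,o], logical=[F,G,o,H,B,C,D,E]
After op 6 (swap(3, 0)): offset=5, physical=[F,B,C,D,E,H,G,o], logical=[H,G,o,F,B,C,D,E]
After op 7 (replace(3, 'n')): offset=5, physical=[n,B,C,D,E,H,G,o], logical=[H,G,o,n,B,C,D,E]
After op 8 (replace(2, 'm')): offset=5, physical=[n,B,C,D,E,H,G,m], logical=[H,G,m,n,B,C,D,E]
After op 9 (replace(7, 'i')): offset=5, physical=[n,B,C,D,i,H,G,m], logical=[H,G,m,n,B,C,D,i]
After op 10 (rotate(-3)): offset=2, physical=[n,B,C,D,i,H,G,m], logical=[C,D,i,H,G,m,n,B]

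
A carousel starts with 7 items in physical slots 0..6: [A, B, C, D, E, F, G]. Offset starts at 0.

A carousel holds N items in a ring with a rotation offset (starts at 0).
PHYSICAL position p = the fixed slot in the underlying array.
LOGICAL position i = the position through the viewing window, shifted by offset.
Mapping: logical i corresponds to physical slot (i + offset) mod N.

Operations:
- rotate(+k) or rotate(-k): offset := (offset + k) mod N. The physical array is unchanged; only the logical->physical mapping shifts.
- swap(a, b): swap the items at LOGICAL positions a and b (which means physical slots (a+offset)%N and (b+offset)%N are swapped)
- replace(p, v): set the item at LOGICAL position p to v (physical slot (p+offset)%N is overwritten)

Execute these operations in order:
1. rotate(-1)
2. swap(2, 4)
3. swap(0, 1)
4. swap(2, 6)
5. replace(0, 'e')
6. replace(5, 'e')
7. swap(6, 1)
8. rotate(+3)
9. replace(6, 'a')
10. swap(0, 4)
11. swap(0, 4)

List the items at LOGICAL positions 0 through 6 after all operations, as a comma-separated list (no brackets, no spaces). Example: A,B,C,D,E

Answer: C,B,e,G,e,D,a

Derivation:
After op 1 (rotate(-1)): offset=6, physical=[A,B,C,D,E,F,G], logical=[G,A,B,C,D,E,F]
After op 2 (swap(2, 4)): offset=6, physical=[A,D,C,B,E,F,G], logical=[G,A,D,C,B,E,F]
After op 3 (swap(0, 1)): offset=6, physical=[G,D,C,B,E,F,A], logical=[A,G,D,C,B,E,F]
After op 4 (swap(2, 6)): offset=6, physical=[G,F,C,B,E,D,A], logical=[A,G,F,C,B,E,D]
After op 5 (replace(0, 'e')): offset=6, physical=[G,F,C,B,E,D,e], logical=[e,G,F,C,B,E,D]
After op 6 (replace(5, 'e')): offset=6, physical=[G,F,C,B,e,D,e], logical=[e,G,F,C,B,e,D]
After op 7 (swap(6, 1)): offset=6, physical=[D,F,C,B,e,G,e], logical=[e,D,F,C,B,e,G]
After op 8 (rotate(+3)): offset=2, physical=[D,F,C,B,e,G,e], logical=[C,B,e,G,e,D,F]
After op 9 (replace(6, 'a')): offset=2, physical=[D,a,C,B,e,G,e], logical=[C,B,e,G,e,D,a]
After op 10 (swap(0, 4)): offset=2, physical=[D,a,e,B,e,G,C], logical=[e,B,e,G,C,D,a]
After op 11 (swap(0, 4)): offset=2, physical=[D,a,C,B,e,G,e], logical=[C,B,e,G,e,D,a]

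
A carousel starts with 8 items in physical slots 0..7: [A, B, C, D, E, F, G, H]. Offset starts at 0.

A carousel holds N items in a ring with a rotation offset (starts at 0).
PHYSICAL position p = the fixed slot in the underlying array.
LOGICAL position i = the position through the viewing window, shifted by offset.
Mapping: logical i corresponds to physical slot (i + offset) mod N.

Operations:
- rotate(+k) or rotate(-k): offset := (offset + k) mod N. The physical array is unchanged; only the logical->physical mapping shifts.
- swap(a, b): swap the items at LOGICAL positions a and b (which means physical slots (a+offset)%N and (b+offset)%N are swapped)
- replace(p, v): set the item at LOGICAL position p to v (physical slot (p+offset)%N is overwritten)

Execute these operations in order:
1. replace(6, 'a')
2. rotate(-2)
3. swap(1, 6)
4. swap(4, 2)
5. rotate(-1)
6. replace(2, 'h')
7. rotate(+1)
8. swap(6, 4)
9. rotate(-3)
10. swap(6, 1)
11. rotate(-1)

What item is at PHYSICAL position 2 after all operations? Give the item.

After op 1 (replace(6, 'a')): offset=0, physical=[A,B,C,D,E,F,a,H], logical=[A,B,C,D,E,F,a,H]
After op 2 (rotate(-2)): offset=6, physical=[A,B,C,D,E,F,a,H], logical=[a,H,A,B,C,D,E,F]
After op 3 (swap(1, 6)): offset=6, physical=[A,B,C,D,H,F,a,E], logical=[a,E,A,B,C,D,H,F]
After op 4 (swap(4, 2)): offset=6, physical=[C,B,A,D,H,F,a,E], logical=[a,E,C,B,A,D,H,F]
After op 5 (rotate(-1)): offset=5, physical=[C,B,A,D,H,F,a,E], logical=[F,a,E,C,B,A,D,H]
After op 6 (replace(2, 'h')): offset=5, physical=[C,B,A,D,H,F,a,h], logical=[F,a,h,C,B,A,D,H]
After op 7 (rotate(+1)): offset=6, physical=[C,B,A,D,H,F,a,h], logical=[a,h,C,B,A,D,H,F]
After op 8 (swap(6, 4)): offset=6, physical=[C,B,H,D,A,F,a,h], logical=[a,h,C,B,H,D,A,F]
After op 9 (rotate(-3)): offset=3, physical=[C,B,H,D,A,F,a,h], logical=[D,A,F,a,h,C,B,H]
After op 10 (swap(6, 1)): offset=3, physical=[C,A,H,D,B,F,a,h], logical=[D,B,F,a,h,C,A,H]
After op 11 (rotate(-1)): offset=2, physical=[C,A,H,D,B,F,a,h], logical=[H,D,B,F,a,h,C,A]

Answer: H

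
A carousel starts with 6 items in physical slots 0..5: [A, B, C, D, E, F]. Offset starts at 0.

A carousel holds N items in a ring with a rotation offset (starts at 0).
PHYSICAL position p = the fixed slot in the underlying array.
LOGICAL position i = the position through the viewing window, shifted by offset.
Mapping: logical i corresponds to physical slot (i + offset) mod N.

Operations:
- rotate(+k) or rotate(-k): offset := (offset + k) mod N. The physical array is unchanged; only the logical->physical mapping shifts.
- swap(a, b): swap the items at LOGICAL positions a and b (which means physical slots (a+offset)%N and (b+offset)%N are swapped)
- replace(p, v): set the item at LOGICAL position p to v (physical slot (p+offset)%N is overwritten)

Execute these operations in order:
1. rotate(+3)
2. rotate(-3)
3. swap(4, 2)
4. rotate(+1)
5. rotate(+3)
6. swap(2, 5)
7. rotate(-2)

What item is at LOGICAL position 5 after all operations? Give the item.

After op 1 (rotate(+3)): offset=3, physical=[A,B,C,D,E,F], logical=[D,E,F,A,B,C]
After op 2 (rotate(-3)): offset=0, physical=[A,B,C,D,E,F], logical=[A,B,C,D,E,F]
After op 3 (swap(4, 2)): offset=0, physical=[A,B,E,D,C,F], logical=[A,B,E,D,C,F]
After op 4 (rotate(+1)): offset=1, physical=[A,B,E,D,C,F], logical=[B,E,D,C,F,A]
After op 5 (rotate(+3)): offset=4, physical=[A,B,E,D,C,F], logical=[C,F,A,B,E,D]
After op 6 (swap(2, 5)): offset=4, physical=[D,B,E,A,C,F], logical=[C,F,D,B,E,A]
After op 7 (rotate(-2)): offset=2, physical=[D,B,E,A,C,F], logical=[E,A,C,F,D,B]

Answer: B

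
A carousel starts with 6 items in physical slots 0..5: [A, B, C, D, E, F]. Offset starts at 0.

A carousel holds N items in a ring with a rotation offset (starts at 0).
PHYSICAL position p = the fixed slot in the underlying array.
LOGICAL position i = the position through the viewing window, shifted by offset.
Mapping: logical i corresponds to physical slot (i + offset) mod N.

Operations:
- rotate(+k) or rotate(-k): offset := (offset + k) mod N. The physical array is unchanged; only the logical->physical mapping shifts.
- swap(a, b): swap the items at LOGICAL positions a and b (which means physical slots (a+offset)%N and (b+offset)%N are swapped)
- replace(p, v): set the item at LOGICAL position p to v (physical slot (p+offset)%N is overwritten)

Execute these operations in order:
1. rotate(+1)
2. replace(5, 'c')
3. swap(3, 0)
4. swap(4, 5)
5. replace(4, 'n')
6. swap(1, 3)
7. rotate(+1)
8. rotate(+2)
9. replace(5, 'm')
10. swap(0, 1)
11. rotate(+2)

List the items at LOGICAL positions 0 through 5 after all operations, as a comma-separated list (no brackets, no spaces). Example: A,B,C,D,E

Answer: F,E,B,m,n,C

Derivation:
After op 1 (rotate(+1)): offset=1, physical=[A,B,C,D,E,F], logical=[B,C,D,E,F,A]
After op 2 (replace(5, 'c')): offset=1, physical=[c,B,C,D,E,F], logical=[B,C,D,E,F,c]
After op 3 (swap(3, 0)): offset=1, physical=[c,E,C,D,B,F], logical=[E,C,D,B,F,c]
After op 4 (swap(4, 5)): offset=1, physical=[F,E,C,D,B,c], logical=[E,C,D,B,c,F]
After op 5 (replace(4, 'n')): offset=1, physical=[F,E,C,D,B,n], logical=[E,C,D,B,n,F]
After op 6 (swap(1, 3)): offset=1, physical=[F,E,B,D,C,n], logical=[E,B,D,C,n,F]
After op 7 (rotate(+1)): offset=2, physical=[F,E,B,D,C,n], logical=[B,D,C,n,F,E]
After op 8 (rotate(+2)): offset=4, physical=[F,E,B,D,C,n], logical=[C,n,F,E,B,D]
After op 9 (replace(5, 'm')): offset=4, physical=[F,E,B,m,C,n], logical=[C,n,F,E,B,m]
After op 10 (swap(0, 1)): offset=4, physical=[F,E,B,m,n,C], logical=[n,C,F,E,B,m]
After op 11 (rotate(+2)): offset=0, physical=[F,E,B,m,n,C], logical=[F,E,B,m,n,C]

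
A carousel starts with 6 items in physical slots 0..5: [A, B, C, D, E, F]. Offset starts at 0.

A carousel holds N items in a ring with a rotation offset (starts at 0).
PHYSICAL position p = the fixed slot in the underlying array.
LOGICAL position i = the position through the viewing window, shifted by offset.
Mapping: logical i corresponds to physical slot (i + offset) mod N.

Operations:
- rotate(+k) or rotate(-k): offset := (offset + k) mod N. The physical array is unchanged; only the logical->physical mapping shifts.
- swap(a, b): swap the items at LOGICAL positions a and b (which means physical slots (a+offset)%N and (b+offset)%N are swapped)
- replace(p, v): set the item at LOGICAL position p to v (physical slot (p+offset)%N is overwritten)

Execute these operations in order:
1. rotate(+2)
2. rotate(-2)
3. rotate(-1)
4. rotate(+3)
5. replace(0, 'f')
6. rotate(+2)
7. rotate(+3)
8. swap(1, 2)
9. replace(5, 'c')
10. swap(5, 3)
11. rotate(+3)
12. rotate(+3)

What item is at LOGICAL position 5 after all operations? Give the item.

After op 1 (rotate(+2)): offset=2, physical=[A,B,C,D,E,F], logical=[C,D,E,F,A,B]
After op 2 (rotate(-2)): offset=0, physical=[A,B,C,D,E,F], logical=[A,B,C,D,E,F]
After op 3 (rotate(-1)): offset=5, physical=[A,B,C,D,E,F], logical=[F,A,B,C,D,E]
After op 4 (rotate(+3)): offset=2, physical=[A,B,C,D,E,F], logical=[C,D,E,F,A,B]
After op 5 (replace(0, 'f')): offset=2, physical=[A,B,f,D,E,F], logical=[f,D,E,F,A,B]
After op 6 (rotate(+2)): offset=4, physical=[A,B,f,D,E,F], logical=[E,F,A,B,f,D]
After op 7 (rotate(+3)): offset=1, physical=[A,B,f,D,E,F], logical=[B,f,D,E,F,A]
After op 8 (swap(1, 2)): offset=1, physical=[A,B,D,f,E,F], logical=[B,D,f,E,F,A]
After op 9 (replace(5, 'c')): offset=1, physical=[c,B,D,f,E,F], logical=[B,D,f,E,F,c]
After op 10 (swap(5, 3)): offset=1, physical=[E,B,D,f,c,F], logical=[B,D,f,c,F,E]
After op 11 (rotate(+3)): offset=4, physical=[E,B,D,f,c,F], logical=[c,F,E,B,D,f]
After op 12 (rotate(+3)): offset=1, physical=[E,B,D,f,c,F], logical=[B,D,f,c,F,E]

Answer: E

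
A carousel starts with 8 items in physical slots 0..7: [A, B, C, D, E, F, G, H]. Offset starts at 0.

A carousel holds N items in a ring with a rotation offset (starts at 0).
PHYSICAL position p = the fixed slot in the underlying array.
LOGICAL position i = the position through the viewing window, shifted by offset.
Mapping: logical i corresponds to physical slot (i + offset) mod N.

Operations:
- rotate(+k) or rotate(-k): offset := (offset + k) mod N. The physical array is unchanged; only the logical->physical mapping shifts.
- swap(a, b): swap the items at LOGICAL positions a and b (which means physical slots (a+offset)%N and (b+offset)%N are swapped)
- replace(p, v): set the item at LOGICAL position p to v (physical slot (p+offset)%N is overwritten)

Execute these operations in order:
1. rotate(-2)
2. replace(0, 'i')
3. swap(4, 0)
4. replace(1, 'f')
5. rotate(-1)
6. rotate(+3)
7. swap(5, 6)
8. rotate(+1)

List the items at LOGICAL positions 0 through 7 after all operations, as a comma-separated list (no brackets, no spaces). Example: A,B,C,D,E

Answer: B,i,D,E,C,F,f,A

Derivation:
After op 1 (rotate(-2)): offset=6, physical=[A,B,C,D,E,F,G,H], logical=[G,H,A,B,C,D,E,F]
After op 2 (replace(0, 'i')): offset=6, physical=[A,B,C,D,E,F,i,H], logical=[i,H,A,B,C,D,E,F]
After op 3 (swap(4, 0)): offset=6, physical=[A,B,i,D,E,F,C,H], logical=[C,H,A,B,i,D,E,F]
After op 4 (replace(1, 'f')): offset=6, physical=[A,B,i,D,E,F,C,f], logical=[C,f,A,B,i,D,E,F]
After op 5 (rotate(-1)): offset=5, physical=[A,B,i,D,E,F,C,f], logical=[F,C,f,A,B,i,D,E]
After op 6 (rotate(+3)): offset=0, physical=[A,B,i,D,E,F,C,f], logical=[A,B,i,D,E,F,C,f]
After op 7 (swap(5, 6)): offset=0, physical=[A,B,i,D,E,C,F,f], logical=[A,B,i,D,E,C,F,f]
After op 8 (rotate(+1)): offset=1, physical=[A,B,i,D,E,C,F,f], logical=[B,i,D,E,C,F,f,A]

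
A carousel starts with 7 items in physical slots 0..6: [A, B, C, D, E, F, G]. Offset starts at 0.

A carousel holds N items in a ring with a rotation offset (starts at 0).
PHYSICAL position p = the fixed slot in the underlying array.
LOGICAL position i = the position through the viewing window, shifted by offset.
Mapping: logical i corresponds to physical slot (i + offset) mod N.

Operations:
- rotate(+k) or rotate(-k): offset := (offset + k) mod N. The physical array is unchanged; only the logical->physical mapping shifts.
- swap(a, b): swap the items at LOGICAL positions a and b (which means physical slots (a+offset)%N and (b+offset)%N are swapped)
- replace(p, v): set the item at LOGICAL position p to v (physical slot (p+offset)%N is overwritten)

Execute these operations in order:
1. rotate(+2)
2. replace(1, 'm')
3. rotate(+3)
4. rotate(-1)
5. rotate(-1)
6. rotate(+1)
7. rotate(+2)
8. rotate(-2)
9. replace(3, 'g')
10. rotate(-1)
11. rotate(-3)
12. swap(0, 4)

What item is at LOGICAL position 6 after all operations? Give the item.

After op 1 (rotate(+2)): offset=2, physical=[A,B,C,D,E,F,G], logical=[C,D,E,F,G,A,B]
After op 2 (replace(1, 'm')): offset=2, physical=[A,B,C,m,E,F,G], logical=[C,m,E,F,G,A,B]
After op 3 (rotate(+3)): offset=5, physical=[A,B,C,m,E,F,G], logical=[F,G,A,B,C,m,E]
After op 4 (rotate(-1)): offset=4, physical=[A,B,C,m,E,F,G], logical=[E,F,G,A,B,C,m]
After op 5 (rotate(-1)): offset=3, physical=[A,B,C,m,E,F,G], logical=[m,E,F,G,A,B,C]
After op 6 (rotate(+1)): offset=4, physical=[A,B,C,m,E,F,G], logical=[E,F,G,A,B,C,m]
After op 7 (rotate(+2)): offset=6, physical=[A,B,C,m,E,F,G], logical=[G,A,B,C,m,E,F]
After op 8 (rotate(-2)): offset=4, physical=[A,B,C,m,E,F,G], logical=[E,F,G,A,B,C,m]
After op 9 (replace(3, 'g')): offset=4, physical=[g,B,C,m,E,F,G], logical=[E,F,G,g,B,C,m]
After op 10 (rotate(-1)): offset=3, physical=[g,B,C,m,E,F,G], logical=[m,E,F,G,g,B,C]
After op 11 (rotate(-3)): offset=0, physical=[g,B,C,m,E,F,G], logical=[g,B,C,m,E,F,G]
After op 12 (swap(0, 4)): offset=0, physical=[E,B,C,m,g,F,G], logical=[E,B,C,m,g,F,G]

Answer: G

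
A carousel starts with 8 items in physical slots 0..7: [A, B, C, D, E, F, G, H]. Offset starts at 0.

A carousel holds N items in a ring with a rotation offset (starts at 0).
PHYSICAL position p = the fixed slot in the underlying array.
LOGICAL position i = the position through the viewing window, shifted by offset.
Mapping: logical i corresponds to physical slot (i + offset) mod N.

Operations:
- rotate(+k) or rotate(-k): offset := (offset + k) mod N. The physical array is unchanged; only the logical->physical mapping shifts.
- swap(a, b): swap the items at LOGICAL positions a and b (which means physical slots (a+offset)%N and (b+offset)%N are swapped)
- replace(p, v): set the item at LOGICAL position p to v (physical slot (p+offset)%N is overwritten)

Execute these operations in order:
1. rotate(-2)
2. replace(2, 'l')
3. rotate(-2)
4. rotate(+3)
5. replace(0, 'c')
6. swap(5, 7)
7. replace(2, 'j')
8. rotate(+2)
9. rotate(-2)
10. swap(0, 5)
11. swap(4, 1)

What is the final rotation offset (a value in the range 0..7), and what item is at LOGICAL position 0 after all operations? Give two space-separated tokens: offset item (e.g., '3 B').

After op 1 (rotate(-2)): offset=6, physical=[A,B,C,D,E,F,G,H], logical=[G,H,A,B,C,D,E,F]
After op 2 (replace(2, 'l')): offset=6, physical=[l,B,C,D,E,F,G,H], logical=[G,H,l,B,C,D,E,F]
After op 3 (rotate(-2)): offset=4, physical=[l,B,C,D,E,F,G,H], logical=[E,F,G,H,l,B,C,D]
After op 4 (rotate(+3)): offset=7, physical=[l,B,C,D,E,F,G,H], logical=[H,l,B,C,D,E,F,G]
After op 5 (replace(0, 'c')): offset=7, physical=[l,B,C,D,E,F,G,c], logical=[c,l,B,C,D,E,F,G]
After op 6 (swap(5, 7)): offset=7, physical=[l,B,C,D,G,F,E,c], logical=[c,l,B,C,D,G,F,E]
After op 7 (replace(2, 'j')): offset=7, physical=[l,j,C,D,G,F,E,c], logical=[c,l,j,C,D,G,F,E]
After op 8 (rotate(+2)): offset=1, physical=[l,j,C,D,G,F,E,c], logical=[j,C,D,G,F,E,c,l]
After op 9 (rotate(-2)): offset=7, physical=[l,j,C,D,G,F,E,c], logical=[c,l,j,C,D,G,F,E]
After op 10 (swap(0, 5)): offset=7, physical=[l,j,C,D,c,F,E,G], logical=[G,l,j,C,D,c,F,E]
After op 11 (swap(4, 1)): offset=7, physical=[D,j,C,l,c,F,E,G], logical=[G,D,j,C,l,c,F,E]

Answer: 7 G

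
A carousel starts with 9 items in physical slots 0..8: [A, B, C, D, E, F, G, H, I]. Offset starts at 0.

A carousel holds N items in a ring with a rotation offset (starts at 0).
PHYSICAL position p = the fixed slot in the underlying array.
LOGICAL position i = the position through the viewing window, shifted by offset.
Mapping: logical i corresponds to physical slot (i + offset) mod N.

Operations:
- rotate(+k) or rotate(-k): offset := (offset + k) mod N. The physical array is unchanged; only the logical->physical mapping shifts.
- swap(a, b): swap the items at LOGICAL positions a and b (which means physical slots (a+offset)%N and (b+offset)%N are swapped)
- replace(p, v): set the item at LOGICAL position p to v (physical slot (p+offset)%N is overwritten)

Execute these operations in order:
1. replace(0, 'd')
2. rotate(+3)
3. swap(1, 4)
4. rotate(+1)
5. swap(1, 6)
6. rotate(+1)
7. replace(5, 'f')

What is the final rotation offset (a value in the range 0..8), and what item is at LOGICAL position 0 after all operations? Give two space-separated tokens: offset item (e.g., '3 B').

After op 1 (replace(0, 'd')): offset=0, physical=[d,B,C,D,E,F,G,H,I], logical=[d,B,C,D,E,F,G,H,I]
After op 2 (rotate(+3)): offset=3, physical=[d,B,C,D,E,F,G,H,I], logical=[D,E,F,G,H,I,d,B,C]
After op 3 (swap(1, 4)): offset=3, physical=[d,B,C,D,H,F,G,E,I], logical=[D,H,F,G,E,I,d,B,C]
After op 4 (rotate(+1)): offset=4, physical=[d,B,C,D,H,F,G,E,I], logical=[H,F,G,E,I,d,B,C,D]
After op 5 (swap(1, 6)): offset=4, physical=[d,F,C,D,H,B,G,E,I], logical=[H,B,G,E,I,d,F,C,D]
After op 6 (rotate(+1)): offset=5, physical=[d,F,C,D,H,B,G,E,I], logical=[B,G,E,I,d,F,C,D,H]
After op 7 (replace(5, 'f')): offset=5, physical=[d,f,C,D,H,B,G,E,I], logical=[B,G,E,I,d,f,C,D,H]

Answer: 5 B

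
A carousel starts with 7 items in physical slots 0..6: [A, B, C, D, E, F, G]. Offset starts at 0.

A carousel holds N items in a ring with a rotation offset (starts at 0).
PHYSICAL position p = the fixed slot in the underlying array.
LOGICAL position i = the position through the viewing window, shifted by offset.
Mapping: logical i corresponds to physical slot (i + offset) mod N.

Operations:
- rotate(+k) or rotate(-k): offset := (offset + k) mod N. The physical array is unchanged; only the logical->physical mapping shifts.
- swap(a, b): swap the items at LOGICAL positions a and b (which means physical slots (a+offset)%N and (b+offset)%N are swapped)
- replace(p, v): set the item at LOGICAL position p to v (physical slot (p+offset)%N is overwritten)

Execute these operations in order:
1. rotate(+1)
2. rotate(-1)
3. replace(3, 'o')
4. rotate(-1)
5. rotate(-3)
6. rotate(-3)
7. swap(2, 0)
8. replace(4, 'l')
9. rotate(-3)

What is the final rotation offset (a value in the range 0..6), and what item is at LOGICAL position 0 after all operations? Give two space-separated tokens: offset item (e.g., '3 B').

After op 1 (rotate(+1)): offset=1, physical=[A,B,C,D,E,F,G], logical=[B,C,D,E,F,G,A]
After op 2 (rotate(-1)): offset=0, physical=[A,B,C,D,E,F,G], logical=[A,B,C,D,E,F,G]
After op 3 (replace(3, 'o')): offset=0, physical=[A,B,C,o,E,F,G], logical=[A,B,C,o,E,F,G]
After op 4 (rotate(-1)): offset=6, physical=[A,B,C,o,E,F,G], logical=[G,A,B,C,o,E,F]
After op 5 (rotate(-3)): offset=3, physical=[A,B,C,o,E,F,G], logical=[o,E,F,G,A,B,C]
After op 6 (rotate(-3)): offset=0, physical=[A,B,C,o,E,F,G], logical=[A,B,C,o,E,F,G]
After op 7 (swap(2, 0)): offset=0, physical=[C,B,A,o,E,F,G], logical=[C,B,A,o,E,F,G]
After op 8 (replace(4, 'l')): offset=0, physical=[C,B,A,o,l,F,G], logical=[C,B,A,o,l,F,G]
After op 9 (rotate(-3)): offset=4, physical=[C,B,A,o,l,F,G], logical=[l,F,G,C,B,A,o]

Answer: 4 l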